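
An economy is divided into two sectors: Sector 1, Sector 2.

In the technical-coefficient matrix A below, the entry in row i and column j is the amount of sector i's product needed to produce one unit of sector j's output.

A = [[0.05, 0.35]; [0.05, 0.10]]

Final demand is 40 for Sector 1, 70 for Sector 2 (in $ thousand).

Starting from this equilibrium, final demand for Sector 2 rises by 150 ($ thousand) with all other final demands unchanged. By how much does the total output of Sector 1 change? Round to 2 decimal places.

Δx_1 = 62.69

I − A =
  [   0.95    -0.35]
  [  -0.05     0.90]
det(I−A) = (0.95)(0.90) − (-0.35)(-0.05) = 0.8375
adj(I−A) = [[0.90, 0.35], [0.05, 0.95]]
(I − A)⁻¹ = adj(I−A) / det(I−A) ≈
  [   1.0746     0.4179]
  [   0.0597     1.1343]
Δx = (I − A)⁻¹ Δd with Δd having +150 in the Sector 2 component and 0 elsewhere.
So Δx_1 = L_12 · (+150), where L_12 = adj(I−A)_12 / det(I−A) = 0.35 / 0.8375.
Δx_1 = 0.35 × (+150) / 0.8375 = 52.50 / 0.8375 ≈ 62.69.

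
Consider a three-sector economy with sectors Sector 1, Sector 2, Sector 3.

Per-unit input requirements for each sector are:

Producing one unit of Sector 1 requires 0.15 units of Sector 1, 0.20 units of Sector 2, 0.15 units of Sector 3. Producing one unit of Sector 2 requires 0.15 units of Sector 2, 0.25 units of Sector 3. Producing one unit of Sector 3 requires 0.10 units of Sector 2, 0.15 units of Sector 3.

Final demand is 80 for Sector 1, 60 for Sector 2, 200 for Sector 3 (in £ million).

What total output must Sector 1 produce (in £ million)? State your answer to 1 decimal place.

x_1 = 94.1

I − A =
  [   0.85     0.00     0.00]
  [  -0.20     0.85    -0.10]
  [  -0.15    -0.25     0.85]
Cofactors of I−A, C_ij = (−1)^(i+j)·(minor ij) (rows/columns in the sector order above):
  C_11 = (0.85)(0.85) − (-0.10)(-0.25) = 0.6975
  C_12 = −[(-0.20)(0.85) − (-0.10)(-0.15)] = 0.1850
  C_13 = (-0.20)(-0.25) − (0.85)(-0.15) = 0.1775
  C_21 = −[(0.00)(0.85) − (0.00)(-0.25)] = 0.0000
  C_22 = (0.85)(0.85) − (0.00)(-0.15) = 0.7225
  C_23 = −[(0.85)(-0.25) − (0.00)(-0.15)] = 0.2125
  C_31 = (0.00)(-0.10) − (0.00)(0.85) = 0.0000
  C_32 = −[(0.85)(-0.10) − (0.00)(-0.20)] = 0.0850
  C_33 = (0.85)(0.85) − (0.00)(-0.20) = 0.7225
det(I−A) = Σ_j (I−A)_1j·C_1j = (0.85)(0.6975) + (0.00)(0.1850) + (0.00)(0.1775) = 0.592875
adj(I−A) = Cᵀ =
  [ 0.6975   0.0000   0.0000]
  [ 0.1850   0.7225   0.0850]
  [ 0.1775   0.2125   0.7225]
(I − A)⁻¹ = adj(I−A) / det(I−A) ≈
  [   1.1765     0.0000     0.0000]
  [   0.3120     1.2186     0.1434]
  [   0.2994     0.3584     1.2186]
x = (I − A)⁻¹ d = adj(I−A)·d / det(I−A), with det(I−A) = 0.592875:
  x_1 = (0.6975·80 + 0.0000·60 + 0.0000·200) / 0.592875 = 55.80 / 0.592875 ≈ 94.1
  x_2 = (0.1850·80 + 0.7225·60 + 0.0850·200) / 0.592875 = 75.15 / 0.592875 ≈ 126.8
  x_3 = (0.1775·80 + 0.2125·60 + 0.7225·200) / 0.592875 = 171.45 / 0.592875 ≈ 289.2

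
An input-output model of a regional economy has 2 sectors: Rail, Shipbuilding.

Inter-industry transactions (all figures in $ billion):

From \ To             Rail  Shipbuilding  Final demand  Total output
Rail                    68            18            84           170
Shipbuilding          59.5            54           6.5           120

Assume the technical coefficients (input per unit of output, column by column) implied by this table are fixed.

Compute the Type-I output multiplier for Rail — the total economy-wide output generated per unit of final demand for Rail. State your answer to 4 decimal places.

Technical coefficients a_ij = z_ij / X_j:
  a_11 = 68/170 = 0.40, a_21 = 59.5/170 = 0.35
  a_12 = 18/120 = 0.15, a_22 = 54/120 = 0.45
I − A =
  [   0.60    -0.15]
  [  -0.35     0.55]
det(I−A) = (0.60)(0.55) − (-0.15)(-0.35) = 0.2775
adj(I−A) = [[0.55, 0.15], [0.35, 0.60]]
(I − A)⁻¹ = adj(I−A) / det(I−A) ≈
  [   1.98198     0.54054]
  [   1.26126     2.16216]
The output multiplier for sector j is the column-j sum of the Leontief inverse (I − A)⁻¹ = adj(I−A) / det(I−A).
Column 1 of adj(I−A): (0.55, 0.35); det(I−A) = 0.2775.
m_1 = (0.55 + 0.35) / 0.2775 = 0.90 / 0.2775 ≈ 3.2432.

m_1 = 3.2432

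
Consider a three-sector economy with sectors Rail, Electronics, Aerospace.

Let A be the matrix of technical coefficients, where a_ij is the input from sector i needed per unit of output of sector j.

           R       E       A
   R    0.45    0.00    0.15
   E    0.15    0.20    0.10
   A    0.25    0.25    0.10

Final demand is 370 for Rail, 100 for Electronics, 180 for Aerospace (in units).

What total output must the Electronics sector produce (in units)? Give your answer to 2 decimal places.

I − A =
  [   0.55     0.00    -0.15]
  [  -0.15     0.80    -0.10]
  [  -0.25    -0.25     0.90]
Cofactors of I−A, C_ij = (−1)^(i+j)·(minor ij) (rows/columns in the sector order above):
  C_11 = (0.80)(0.90) − (-0.10)(-0.25) = 0.6950
  C_12 = −[(-0.15)(0.90) − (-0.10)(-0.25)] = 0.1600
  C_13 = (-0.15)(-0.25) − (0.80)(-0.25) = 0.2375
  C_21 = −[(0.00)(0.90) − (-0.15)(-0.25)] = 0.0375
  C_22 = (0.55)(0.90) − (-0.15)(-0.25) = 0.4575
  C_23 = −[(0.55)(-0.25) − (0.00)(-0.25)] = 0.1375
  C_31 = (0.00)(-0.10) − (-0.15)(0.80) = 0.1200
  C_32 = −[(0.55)(-0.10) − (-0.15)(-0.15)] = 0.0775
  C_33 = (0.55)(0.80) − (0.00)(-0.15) = 0.4400
det(I−A) = Σ_j (I−A)_1j·C_1j = (0.55)(0.6950) + (0.00)(0.1600) + (-0.15)(0.2375) = 0.346625
adj(I−A) = Cᵀ =
  [ 0.6950   0.0375   0.1200]
  [ 0.1600   0.4575   0.0775]
  [ 0.2375   0.1375   0.4400]
(I − A)⁻¹ = adj(I−A) / det(I−A) ≈
  [   2.0050     0.1082     0.3462]
  [   0.4616     1.3199     0.2236]
  [   0.6852     0.3967     1.2694]
x = (I − A)⁻¹ d = adj(I−A)·d / det(I−A), with det(I−A) = 0.346625:
  x_R = (0.6950·370 + 0.0375·100 + 0.1200·180) / 0.346625 = 282.50 / 0.346625 ≈ 815.00
  x_E = (0.1600·370 + 0.4575·100 + 0.0775·180) / 0.346625 = 118.90 / 0.346625 ≈ 343.02
  x_A = (0.2375·370 + 0.1375·100 + 0.4400·180) / 0.346625 = 180.825 / 0.346625 ≈ 521.67

x_E = 343.02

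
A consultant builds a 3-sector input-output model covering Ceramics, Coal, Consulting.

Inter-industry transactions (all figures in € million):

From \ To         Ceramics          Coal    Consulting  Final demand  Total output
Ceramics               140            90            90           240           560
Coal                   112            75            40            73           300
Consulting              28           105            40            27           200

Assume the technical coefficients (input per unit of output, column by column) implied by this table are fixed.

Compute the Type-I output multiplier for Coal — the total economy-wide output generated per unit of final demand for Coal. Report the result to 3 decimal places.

Technical coefficients a_ij = z_ij / X_j:
  a_11 = 140/560 = 0.25, a_21 = 112/560 = 0.20, a_31 = 28/560 = 0.05
  a_12 = 90/300 = 0.30, a_22 = 75/300 = 0.25, a_32 = 105/300 = 0.35
  a_13 = 90/200 = 0.45, a_23 = 40/200 = 0.20, a_33 = 40/200 = 0.20
I − A =
  [   0.75    -0.30    -0.45]
  [  -0.20     0.75    -0.20]
  [  -0.05    -0.35     0.80]
Cofactors of I−A, C_ij = (−1)^(i+j)·(minor ij) (rows/columns in the sector order above):
  C_11 = (0.75)(0.80) − (-0.20)(-0.35) = 0.5300
  C_12 = −[(-0.20)(0.80) − (-0.20)(-0.05)] = 0.1700
  C_13 = (-0.20)(-0.35) − (0.75)(-0.05) = 0.1075
  C_21 = −[(-0.30)(0.80) − (-0.45)(-0.35)] = 0.3975
  C_22 = (0.75)(0.80) − (-0.45)(-0.05) = 0.5775
  C_23 = −[(0.75)(-0.35) − (-0.30)(-0.05)] = 0.2775
  C_31 = (-0.30)(-0.20) − (-0.45)(0.75) = 0.3975
  C_32 = −[(0.75)(-0.20) − (-0.45)(-0.20)] = 0.2400
  C_33 = (0.75)(0.75) − (-0.30)(-0.20) = 0.5025
det(I−A) = Σ_j (I−A)_1j·C_1j = (0.75)(0.5300) + (-0.30)(0.1700) + (-0.45)(0.1075) = 0.298125
adj(I−A) = Cᵀ =
  [ 0.5300   0.3975   0.3975]
  [ 0.1700   0.5775   0.2400]
  [ 0.1075   0.2775   0.5025]
(I − A)⁻¹ = adj(I−A) / det(I−A) ≈
  [   1.7778     1.3333     1.3333]
  [   0.5702     1.9371     0.8050]
  [   0.3606     0.9308     1.6855]
The output multiplier for sector j is the column-j sum of the Leontief inverse (I − A)⁻¹ = adj(I−A) / det(I−A).
Column 2 of adj(I−A): (0.3975, 0.5775, 0.2775); det(I−A) = 0.298125.
m_2 = (0.3975 + 0.5775 + 0.2775) / 0.298125 = 1.2525 / 0.298125 ≈ 4.201.

m_2 = 4.201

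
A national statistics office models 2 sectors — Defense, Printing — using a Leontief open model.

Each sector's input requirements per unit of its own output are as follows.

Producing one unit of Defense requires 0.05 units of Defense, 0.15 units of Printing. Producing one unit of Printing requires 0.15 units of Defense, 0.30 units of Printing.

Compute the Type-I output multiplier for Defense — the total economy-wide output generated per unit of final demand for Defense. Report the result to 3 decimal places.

m_1 = 1.323

I − A =
  [   0.95    -0.15]
  [  -0.15     0.70]
det(I−A) = (0.95)(0.70) − (-0.15)(-0.15) = 0.6425
adj(I−A) = [[0.70, 0.15], [0.15, 0.95]]
(I − A)⁻¹ = adj(I−A) / det(I−A) ≈
  [   1.0895     0.2335]
  [   0.2335     1.4786]
The output multiplier for sector j is the column-j sum of the Leontief inverse (I − A)⁻¹ = adj(I−A) / det(I−A).
Column 1 of adj(I−A): (0.70, 0.15); det(I−A) = 0.6425.
m_1 = (0.70 + 0.15) / 0.6425 = 0.85 / 0.6425 ≈ 1.323.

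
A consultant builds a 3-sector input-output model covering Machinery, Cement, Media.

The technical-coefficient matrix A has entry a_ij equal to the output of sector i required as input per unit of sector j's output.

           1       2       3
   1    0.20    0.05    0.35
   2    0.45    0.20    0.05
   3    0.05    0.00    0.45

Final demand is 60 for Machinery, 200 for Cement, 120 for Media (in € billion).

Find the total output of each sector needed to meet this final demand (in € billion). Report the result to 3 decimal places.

x_1 = 202.151, x_2 = 378.495, x_3 = 236.559

I − A =
  [   0.80    -0.05    -0.35]
  [  -0.45     0.80    -0.05]
  [  -0.05     0.00     0.55]
Cofactors of I−A, C_ij = (−1)^(i+j)·(minor ij) (rows/columns in the sector order above):
  C_11 = (0.80)(0.55) − (-0.05)(0.00) = 0.4400
  C_12 = −[(-0.45)(0.55) − (-0.05)(-0.05)] = 0.2500
  C_13 = (-0.45)(0.00) − (0.80)(-0.05) = 0.0400
  C_21 = −[(-0.05)(0.55) − (-0.35)(0.00)] = 0.0275
  C_22 = (0.80)(0.55) − (-0.35)(-0.05) = 0.4225
  C_23 = −[(0.80)(0.00) − (-0.05)(-0.05)] = 0.0025
  C_31 = (-0.05)(-0.05) − (-0.35)(0.80) = 0.2825
  C_32 = −[(0.80)(-0.05) − (-0.35)(-0.45)] = 0.1975
  C_33 = (0.80)(0.80) − (-0.05)(-0.45) = 0.6175
det(I−A) = Σ_j (I−A)_1j·C_1j = (0.80)(0.4400) + (-0.05)(0.2500) + (-0.35)(0.0400) = 0.3255
adj(I−A) = Cᵀ =
  [ 0.4400   0.0275   0.2825]
  [ 0.2500   0.4225   0.1975]
  [ 0.0400   0.0025   0.6175]
(I − A)⁻¹ = adj(I−A) / det(I−A) ≈
  [   1.3518     0.0845     0.8679]
  [   0.7680     1.2980     0.6068]
  [   0.1229     0.0077     1.8971]
x = (I − A)⁻¹ d = adj(I−A)·d / det(I−A), with det(I−A) = 0.3255:
  x_1 = (0.4400·60 + 0.0275·200 + 0.2825·120) / 0.3255 = 65.80 / 0.3255 ≈ 202.151
  x_2 = (0.2500·60 + 0.4225·200 + 0.1975·120) / 0.3255 = 123.20 / 0.3255 ≈ 378.495
  x_3 = (0.0400·60 + 0.0025·200 + 0.6175·120) / 0.3255 = 77.00 / 0.3255 ≈ 236.559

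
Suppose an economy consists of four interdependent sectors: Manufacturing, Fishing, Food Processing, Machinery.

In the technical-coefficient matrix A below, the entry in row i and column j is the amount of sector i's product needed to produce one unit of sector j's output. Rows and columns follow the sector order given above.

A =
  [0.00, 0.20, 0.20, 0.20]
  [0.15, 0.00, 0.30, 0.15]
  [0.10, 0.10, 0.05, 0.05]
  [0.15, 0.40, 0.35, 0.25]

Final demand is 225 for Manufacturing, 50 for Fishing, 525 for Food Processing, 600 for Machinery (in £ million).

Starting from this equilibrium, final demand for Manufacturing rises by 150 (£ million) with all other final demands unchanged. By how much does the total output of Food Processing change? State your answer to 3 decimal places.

I − A =
  [   1.00    -0.20    -0.20    -0.20]
  [  -0.15     1.00    -0.30    -0.15]
  [  -0.10    -0.10     0.95    -0.05]
  [  -0.15    -0.40    -0.35     0.75]
Compute the cofactors C_ij = (−1)^(i+j)·(3×3 minor ij) of I−A; the adjugate is their transpose:
adj(I−A) = Cᵀ =
  [ 0.604250   0.241000   0.287500   0.228500]
  [ 0.155625   0.643000   0.306000   0.190500]
  [ 0.093000   0.116500   0.621000   0.089500]
  [ 0.247250   0.445500   0.510500   0.862500]
det(I−A) = Σ_j (I−A)_1j·C_1j = (1.00)(0.604250) + (-0.20)(0.155625) + (-0.20)(0.093000) + (-0.20)(0.247250) = 0.505075
(I − A)⁻¹ = adj(I−A) / det(I−A) ≈
  [   1.1964     0.4772     0.5692     0.4524]
  [   0.3081     1.2731     0.6059     0.3772]
  [   0.1841     0.2307     1.2295     0.1772]
  [   0.4895     0.8820     1.0107     1.7077]
Δx = (I − A)⁻¹ Δd with Δd having +150 in the Manufacturing component and 0 elsewhere.
So Δx_3 = L_31 · (+150), where L_31 = adj(I−A)_31 / det(I−A) = 0.093000 / 0.505075.
Δx_3 = 0.093000 × (+150) / 0.505075 = 13.95 / 0.505075 ≈ 27.620.

Δx_3 = 27.620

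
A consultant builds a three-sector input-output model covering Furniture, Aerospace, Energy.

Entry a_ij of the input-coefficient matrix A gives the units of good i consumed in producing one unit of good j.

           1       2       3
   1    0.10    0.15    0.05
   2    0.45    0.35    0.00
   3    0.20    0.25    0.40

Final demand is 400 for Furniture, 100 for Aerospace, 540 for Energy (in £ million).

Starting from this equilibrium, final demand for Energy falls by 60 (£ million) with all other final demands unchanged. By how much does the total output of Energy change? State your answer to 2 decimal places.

I − A =
  [   0.90    -0.15    -0.05]
  [  -0.45     0.65     0.00]
  [  -0.20    -0.25     0.60]
Cofactors of I−A, C_ij = (−1)^(i+j)·(minor ij) (rows/columns in the sector order above):
  C_11 = (0.65)(0.60) − (0.00)(-0.25) = 0.3900
  C_12 = −[(-0.45)(0.60) − (0.00)(-0.20)] = 0.2700
  C_13 = (-0.45)(-0.25) − (0.65)(-0.20) = 0.2425
  C_21 = −[(-0.15)(0.60) − (-0.05)(-0.25)] = 0.1025
  C_22 = (0.90)(0.60) − (-0.05)(-0.20) = 0.5300
  C_23 = −[(0.90)(-0.25) − (-0.15)(-0.20)] = 0.2550
  C_31 = (-0.15)(0.00) − (-0.05)(0.65) = 0.0325
  C_32 = −[(0.90)(0.00) − (-0.05)(-0.45)] = 0.0225
  C_33 = (0.90)(0.65) − (-0.15)(-0.45) = 0.5175
det(I−A) = Σ_j (I−A)_1j·C_1j = (0.90)(0.3900) + (-0.15)(0.2700) + (-0.05)(0.2425) = 0.298375
adj(I−A) = Cᵀ =
  [ 0.3900   0.1025   0.0325]
  [ 0.2700   0.5300   0.0225]
  [ 0.2425   0.2550   0.5175]
(I − A)⁻¹ = adj(I−A) / det(I−A) ≈
  [   1.3071     0.3435     0.1089]
  [   0.9049     1.7763     0.0754]
  [   0.8127     0.8546     1.7344]
Δx = (I − A)⁻¹ Δd with Δd having -60 in the Energy component and 0 elsewhere.
So Δx_3 = L_33 · (-60), where L_33 = adj(I−A)_33 / det(I−A) = 0.5175 / 0.298375.
Δx_3 = 0.5175 × (-60) / 0.298375 = -31.05 / 0.298375 ≈ -104.06.

Δx_3 = -104.06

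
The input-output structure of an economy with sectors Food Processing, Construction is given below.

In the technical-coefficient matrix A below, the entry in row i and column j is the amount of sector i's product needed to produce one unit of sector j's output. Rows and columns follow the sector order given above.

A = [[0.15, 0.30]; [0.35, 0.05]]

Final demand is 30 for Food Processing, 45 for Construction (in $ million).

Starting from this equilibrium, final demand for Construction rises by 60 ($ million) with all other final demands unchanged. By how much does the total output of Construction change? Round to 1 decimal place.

I − A =
  [   0.85    -0.30]
  [  -0.35     0.95]
det(I−A) = (0.85)(0.95) − (-0.30)(-0.35) = 0.7025
adj(I−A) = [[0.95, 0.30], [0.35, 0.85]]
(I − A)⁻¹ = adj(I−A) / det(I−A) ≈
  [   1.3523     0.4270]
  [   0.4982     1.2100]
Δx = (I − A)⁻¹ Δd with Δd having +60 in the Construction component and 0 elsewhere.
So Δx_2 = L_22 · (+60), where L_22 = adj(I−A)_22 / det(I−A) = 0.85 / 0.7025.
Δx_2 = 0.85 × (+60) / 0.7025 = 51.00 / 0.7025 ≈ 72.6.

Δx_2 = 72.6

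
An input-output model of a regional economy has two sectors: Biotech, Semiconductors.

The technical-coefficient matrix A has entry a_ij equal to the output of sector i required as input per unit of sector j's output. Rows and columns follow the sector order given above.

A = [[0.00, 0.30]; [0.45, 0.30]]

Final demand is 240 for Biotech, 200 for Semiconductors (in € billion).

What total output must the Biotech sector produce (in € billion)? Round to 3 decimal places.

x_1 = 403.540

I − A =
  [   1.00    -0.30]
  [  -0.45     0.70]
det(I−A) = (1.00)(0.70) − (-0.30)(-0.45) = 0.5650
adj(I−A) = [[0.70, 0.30], [0.45, 1.00]]
(I − A)⁻¹ = adj(I−A) / det(I−A) ≈
  [   1.2389     0.5310]
  [   0.7965     1.7699]
x = (I − A)⁻¹ d = adj(I−A)·d / det(I−A), with det(I−A) = 0.5650:
  x_1 = (0.70·240 + 0.30·200) / 0.5650 = 228.00 / 0.5650 ≈ 403.540
  x_2 = (0.45·240 + 1.00·200) / 0.5650 = 308.00 / 0.5650 ≈ 545.133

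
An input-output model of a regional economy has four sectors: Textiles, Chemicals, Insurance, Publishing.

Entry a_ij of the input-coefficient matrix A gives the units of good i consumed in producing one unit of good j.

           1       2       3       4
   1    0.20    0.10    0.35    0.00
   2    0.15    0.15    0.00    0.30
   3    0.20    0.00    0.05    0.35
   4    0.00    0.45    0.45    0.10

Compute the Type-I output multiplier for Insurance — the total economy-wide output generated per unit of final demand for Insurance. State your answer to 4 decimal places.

I − A =
  [   0.80    -0.10    -0.35     0.00]
  [  -0.15     0.85     0.00    -0.30]
  [  -0.20     0.00     0.95    -0.35]
  [   0.00    -0.45    -0.45     0.90]
Compute the cofactors C_ij = (−1)^(i+j)·(3×3 minor ij) of I−A; the adjugate is their transpose:
adj(I−A) = Cᵀ =
  [ 0.464625   0.124875   0.234000   0.132625]
  [ 0.131625   0.495000   0.155250   0.225375]
  [ 0.149625   0.144000   0.490500   0.238750]
  [ 0.140625   0.319500   0.322875   0.572250]
det(I−A) = Σ_j (I−A)_1j·C_1j = (0.80)(0.464625) + (-0.10)(0.131625) + (-0.35)(0.149625) + (0.00)(0.140625) = 0.30616875
(I − A)⁻¹ = adj(I−A) / det(I−A) ≈
  [   1.51755     0.40786     0.76428     0.43318]
  [   0.42991     1.61676     0.50707     0.73611]
  [   0.48870     0.47033     1.60206     0.77980]
  [   0.45931     1.04354     1.05457     1.86907]
The output multiplier for sector j is the column-j sum of the Leontief inverse (I − A)⁻¹ = adj(I−A) / det(I−A).
Column 3 of adj(I−A): (0.234000, 0.155250, 0.490500, 0.322875); det(I−A) = 0.30616875.
m_3 = (0.234000 + 0.155250 + 0.490500 + 0.322875) / 0.30616875 = 1.202625 / 0.30616875 ≈ 3.9280.

m_3 = 3.9280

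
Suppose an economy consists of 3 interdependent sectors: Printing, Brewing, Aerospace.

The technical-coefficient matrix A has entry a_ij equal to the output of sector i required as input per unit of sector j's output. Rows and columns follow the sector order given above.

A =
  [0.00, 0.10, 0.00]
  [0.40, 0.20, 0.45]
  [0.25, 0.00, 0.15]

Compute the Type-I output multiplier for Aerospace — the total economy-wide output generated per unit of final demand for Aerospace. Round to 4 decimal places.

m_A = 1.9772

I − A =
  [   1.00    -0.10     0.00]
  [  -0.40     0.80    -0.45]
  [  -0.25     0.00     0.85]
Cofactors of I−A, C_ij = (−1)^(i+j)·(minor ij) (rows/columns in the sector order above):
  C_11 = (0.80)(0.85) − (-0.45)(0.00) = 0.6800
  C_12 = −[(-0.40)(0.85) − (-0.45)(-0.25)] = 0.4525
  C_13 = (-0.40)(0.00) − (0.80)(-0.25) = 0.2000
  C_21 = −[(-0.10)(0.85) − (0.00)(0.00)] = 0.0850
  C_22 = (1.00)(0.85) − (0.00)(-0.25) = 0.8500
  C_23 = −[(1.00)(0.00) − (-0.10)(-0.25)] = 0.0250
  C_31 = (-0.10)(-0.45) − (0.00)(0.80) = 0.0450
  C_32 = −[(1.00)(-0.45) − (0.00)(-0.40)] = 0.4500
  C_33 = (1.00)(0.80) − (-0.10)(-0.40) = 0.7600
det(I−A) = Σ_j (I−A)_1j·C_1j = (1.00)(0.6800) + (-0.10)(0.4525) + (0.00)(0.2000) = 0.63475
adj(I−A) = Cᵀ =
  [ 0.6800   0.0850   0.0450]
  [ 0.4525   0.8500   0.4500]
  [ 0.2000   0.0250   0.7600]
(I − A)⁻¹ = adj(I−A) / det(I−A) ≈
  [   1.07129     0.13391     0.07089]
  [   0.71288     1.33911     0.70894]
  [   0.31508     0.03939     1.19732]
The output multiplier for sector j is the column-j sum of the Leontief inverse (I − A)⁻¹ = adj(I−A) / det(I−A).
Column A of adj(I−A): (0.0450, 0.4500, 0.7600); det(I−A) = 0.63475.
m_A = (0.0450 + 0.4500 + 0.7600) / 0.63475 = 1.255 / 0.63475 ≈ 1.9772.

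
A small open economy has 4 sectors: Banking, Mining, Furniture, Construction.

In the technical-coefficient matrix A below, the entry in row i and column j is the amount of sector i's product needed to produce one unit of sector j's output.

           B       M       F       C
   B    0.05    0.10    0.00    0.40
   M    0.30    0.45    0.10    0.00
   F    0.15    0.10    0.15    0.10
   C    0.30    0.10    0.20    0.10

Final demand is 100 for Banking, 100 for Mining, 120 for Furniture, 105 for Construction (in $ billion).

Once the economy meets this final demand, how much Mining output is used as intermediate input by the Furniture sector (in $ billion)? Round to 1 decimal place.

z_MF = 27.2

I − A =
  [   0.95    -0.10     0.00    -0.40]
  [  -0.30     0.55    -0.10     0.00]
  [  -0.15    -0.10     0.85    -0.10]
  [  -0.30    -0.10    -0.20     0.90]
Compute the cofactors C_ij = (−1)^(i+j)·(3×3 minor ij) of I−A; the adjugate is their transpose:
adj(I−A) = Cᵀ =
  [ 0.399750   0.116500   0.057000   0.184000]
  [ 0.240000   0.593750   0.097500   0.117500]
  [ 0.120750   0.105500   0.365250   0.094250]
  [ 0.186750   0.128250   0.111000   0.407625]
det(I−A) = Σ_j (I−A)_1j·C_1j = (0.95)(0.399750) + (-0.10)(0.240000) + (0.00)(0.120750) + (-0.40)(0.186750) = 0.2810625
(I − A)⁻¹ = adj(I−A) / det(I−A) ≈
  [   1.4223     0.4145     0.2028     0.6547]
  [   0.8539     2.1125     0.3469     0.4181]
  [   0.4296     0.3754     1.2995     0.3353]
  [   0.6644     0.4563     0.3949     1.4503]
First solve x = (I − A)⁻¹ d = adj(I−A)·d / det(I−A); in particular x_F = (0.120750·100 + 0.105500·100 + 0.365250·120 + 0.094250·105) / 0.2810625 = 76.35125 / 0.2810625 ≈ 271.652.
Intermediate flow from M to F: z_MF = a_MF · x_F = 0.10 × 76.35125 / 0.2810625 = 7.635125 / 0.2810625 ≈ 27.2.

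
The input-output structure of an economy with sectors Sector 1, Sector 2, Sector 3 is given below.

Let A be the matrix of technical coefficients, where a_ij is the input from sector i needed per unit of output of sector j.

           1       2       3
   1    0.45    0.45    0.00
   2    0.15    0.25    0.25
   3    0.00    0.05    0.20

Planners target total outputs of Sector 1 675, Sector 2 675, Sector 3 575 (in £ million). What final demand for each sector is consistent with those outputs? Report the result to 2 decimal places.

d_1 = 67.50, d_2 = 261.25, d_3 = 426.25

I − A =
  [   0.55    -0.45     0.00]
  [  -0.15     0.75    -0.25]
  [   0.00    -0.05     0.80]
d = (I − A) x:
  d_1 = (+0.55)·675 + (-0.45)·675 + (+0.00)·575 = 67.50
  d_2 = (-0.15)·675 + (+0.75)·675 + (-0.25)·575 = 261.25
  d_3 = (+0.00)·675 + (-0.05)·675 + (+0.80)·575 = 426.25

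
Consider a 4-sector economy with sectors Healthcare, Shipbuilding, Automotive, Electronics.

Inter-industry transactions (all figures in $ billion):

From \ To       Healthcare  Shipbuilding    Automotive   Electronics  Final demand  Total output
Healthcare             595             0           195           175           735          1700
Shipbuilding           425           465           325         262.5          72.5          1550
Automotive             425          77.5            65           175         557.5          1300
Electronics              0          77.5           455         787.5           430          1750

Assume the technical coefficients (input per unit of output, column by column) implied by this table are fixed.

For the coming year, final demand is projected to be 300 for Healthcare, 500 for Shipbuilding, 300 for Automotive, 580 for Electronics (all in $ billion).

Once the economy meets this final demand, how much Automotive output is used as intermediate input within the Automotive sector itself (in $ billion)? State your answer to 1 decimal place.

Technical coefficients a_ij = z_ij / X_j:
  a_HH = 595/1700 = 0.35, a_SH = 425/1700 = 0.25, a_AH = 425/1700 = 0.25, a_EH = 0/1700 = 0.00
  a_HS = 0/1550 = 0.00, a_SS = 465/1550 = 0.30, a_AS = 77.5/1550 = 0.05, a_ES = 77.5/1550 = 0.05
  a_HA = 195/1300 = 0.15, a_SA = 325/1300 = 0.25, a_AA = 65/1300 = 0.05, a_EA = 455/1300 = 0.35
  a_HE = 175/1750 = 0.10, a_SE = 262.5/1750 = 0.15, a_AE = 175/1750 = 0.10, a_EE = 787.5/1750 = 0.45
I − A =
  [   0.65     0.00    -0.15    -0.10]
  [  -0.25     0.70    -0.25    -0.15]
  [  -0.25    -0.05     0.95    -0.10]
  [   0.00    -0.05    -0.35     0.55]
Compute the cofactors C_ij = (−1)^(i+j)·(3×3 minor ij) of I−A; the adjugate is their transpose:
adj(I−A) = Cᵀ =
  [ 0.323375   0.011375   0.082375   0.076875]
  [ 0.169375   0.287500   0.152875   0.137000]
  [ 0.102500   0.022375   0.244125   0.069125]
  [ 0.080625   0.040375   0.169250   0.396000]
det(I−A) = Σ_j (I−A)_1j·C_1j = (0.65)(0.323375) + (0.00)(0.169375) + (-0.15)(0.102500) + (-0.10)(0.080625) = 0.18675625
(I − A)⁻¹ = adj(I−A) / det(I−A) ≈
  [   1.7315     0.0609     0.4411     0.4116]
  [   0.9069     1.5394     0.8186     0.7336]
  [   0.5488     0.1198     1.3072     0.3701]
  [   0.4317     0.2162     0.9063     2.1204]
First solve x = (I − A)⁻¹ d = adj(I−A)·d / det(I−A); in particular x_A = (0.102500·300 + 0.022375·500 + 0.244125·300 + 0.069125·580) / 0.18675625 = 155.2675 / 0.18675625 ≈ 831.391.
Intermediate flow from A to A: z_AA = a_AA · x_A = 0.05 × 155.2675 / 0.18675625 = 7.763375 / 0.18675625 ≈ 41.6.

z_AA = 41.6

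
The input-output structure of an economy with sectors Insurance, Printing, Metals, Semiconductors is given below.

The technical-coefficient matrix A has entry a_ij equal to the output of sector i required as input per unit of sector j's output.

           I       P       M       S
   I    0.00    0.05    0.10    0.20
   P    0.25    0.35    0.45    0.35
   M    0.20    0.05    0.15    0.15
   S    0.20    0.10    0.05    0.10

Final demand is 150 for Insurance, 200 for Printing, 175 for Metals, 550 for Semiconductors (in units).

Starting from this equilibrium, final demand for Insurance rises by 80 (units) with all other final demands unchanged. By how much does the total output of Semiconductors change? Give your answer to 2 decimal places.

Δx_S = 30.67

I − A =
  [   1.00    -0.05    -0.10    -0.20]
  [  -0.25     0.65    -0.45    -0.35]
  [  -0.20    -0.05     0.85    -0.15]
  [  -0.20    -0.10    -0.05     0.90]
Compute the cofactors C_ij = (−1)^(i+j)·(3×3 minor ij) of I−A; the adjugate is their transpose:
adj(I−A) = Cᵀ =
  [ 0.434750   0.061375   0.091625   0.135750]
  [ 0.346875   0.700500   0.436500   0.422250]
  [ 0.148000   0.072500   0.504250   0.145125]
  [ 0.143375   0.095500   0.096875   0.500625]
det(I−A) = Σ_j (I−A)_1j·C_1j = (1.00)(0.434750) + (-0.05)(0.346875) + (-0.10)(0.148000) + (-0.20)(0.143375) = 0.37393125
(I − A)⁻¹ = adj(I−A) / det(I−A) ≈
  [   1.1626     0.1641     0.2450     0.3630]
  [   0.9276     1.8733     1.1673     1.1292]
  [   0.3958     0.1939     1.3485     0.3881]
  [   0.3834     0.2554     0.2591     1.3388]
Δx = (I − A)⁻¹ Δd with Δd having +80 in the Insurance component and 0 elsewhere.
So Δx_S = L_SI · (+80), where L_SI = adj(I−A)_SI / det(I−A) = 0.143375 / 0.37393125.
Δx_S = 0.143375 × (+80) / 0.37393125 = 11.47 / 0.37393125 ≈ 30.67.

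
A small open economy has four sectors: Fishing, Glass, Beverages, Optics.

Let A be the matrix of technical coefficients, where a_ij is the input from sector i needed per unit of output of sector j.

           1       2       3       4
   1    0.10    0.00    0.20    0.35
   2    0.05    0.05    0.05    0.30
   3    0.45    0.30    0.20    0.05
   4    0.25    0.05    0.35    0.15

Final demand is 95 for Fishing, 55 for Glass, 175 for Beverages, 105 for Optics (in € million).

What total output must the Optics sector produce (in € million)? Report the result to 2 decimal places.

I − A =
  [   0.90     0.00    -0.20    -0.35]
  [  -0.05     0.95    -0.05    -0.30]
  [  -0.45    -0.30     0.80    -0.05]
  [  -0.25    -0.05    -0.35     0.85]
Compute the cofactors C_ij = (−1)^(i+j)·(3×3 minor ij) of I−A; the adjugate is their transpose:
adj(I−A) = Cᵀ =
  [ 0.573000   0.102250   0.275750   0.288250]
  [ 0.160125   0.392125   0.158000   0.213625]
  [ 0.403875   0.213375   0.629250   0.278625]
  [ 0.344250   0.141000   0.349500   0.582000]
det(I−A) = Σ_j (I−A)_1j·C_1j = (0.90)(0.573000) + (0.00)(0.160125) + (-0.20)(0.403875) + (-0.35)(0.344250) = 0.3144375
(I − A)⁻¹ = adj(I−A) / det(I−A) ≈
  [   1.8223     0.3252     0.8770     0.9167]
  [   0.5092     1.2471     0.5025     0.6794]
  [   1.2844     0.6786     2.0012     0.8861]
  [   1.0948     0.4484     1.1115     1.8509]
x = (I − A)⁻¹ d = adj(I−A)·d / det(I−A), with det(I−A) = 0.3144375:
  x_1 = (0.573000·95 + 0.102250·55 + 0.275750·175 + 0.288250·105) / 0.3144375 = 138.58125 / 0.3144375 ≈ 440.73
  x_2 = (0.160125·95 + 0.392125·55 + 0.158000·175 + 0.213625·105) / 0.3144375 = 86.859375 / 0.3144375 ≈ 276.24
  x_3 = (0.403875·95 + 0.213375·55 + 0.629250·175 + 0.278625·105) / 0.3144375 = 189.478125 / 0.3144375 ≈ 602.59
  x_4 = (0.344250·95 + 0.141000·55 + 0.349500·175 + 0.582000·105) / 0.3144375 = 162.73125 / 0.3144375 ≈ 517.53

x_4 = 517.53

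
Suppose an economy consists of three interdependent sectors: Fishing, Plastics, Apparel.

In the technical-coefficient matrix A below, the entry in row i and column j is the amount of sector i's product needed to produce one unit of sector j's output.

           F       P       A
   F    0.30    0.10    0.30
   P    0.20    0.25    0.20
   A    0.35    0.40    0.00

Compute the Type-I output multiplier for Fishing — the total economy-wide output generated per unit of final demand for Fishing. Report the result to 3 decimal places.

m_F = 3.780

I − A =
  [   0.70    -0.10    -0.30]
  [  -0.20     0.75    -0.20]
  [  -0.35    -0.40     1.00]
Cofactors of I−A, C_ij = (−1)^(i+j)·(minor ij) (rows/columns in the sector order above):
  C_11 = (0.75)(1.00) − (-0.20)(-0.40) = 0.6700
  C_12 = −[(-0.20)(1.00) − (-0.20)(-0.35)] = 0.2700
  C_13 = (-0.20)(-0.40) − (0.75)(-0.35) = 0.3425
  C_21 = −[(-0.10)(1.00) − (-0.30)(-0.40)] = 0.2200
  C_22 = (0.70)(1.00) − (-0.30)(-0.35) = 0.5950
  C_23 = −[(0.70)(-0.40) − (-0.10)(-0.35)] = 0.3150
  C_31 = (-0.10)(-0.20) − (-0.30)(0.75) = 0.2450
  C_32 = −[(0.70)(-0.20) − (-0.30)(-0.20)] = 0.2000
  C_33 = (0.70)(0.75) − (-0.10)(-0.20) = 0.5050
det(I−A) = Σ_j (I−A)_1j·C_1j = (0.70)(0.6700) + (-0.10)(0.2700) + (-0.30)(0.3425) = 0.33925
adj(I−A) = Cᵀ =
  [ 0.6700   0.2200   0.2450]
  [ 0.2700   0.5950   0.2000]
  [ 0.3425   0.3150   0.5050]
(I − A)⁻¹ = adj(I−A) / det(I−A) ≈
  [   1.9749     0.6485     0.7222]
  [   0.7959     1.7539     0.5895]
  [   1.0096     0.9285     1.4886]
The output multiplier for sector j is the column-j sum of the Leontief inverse (I − A)⁻¹ = adj(I−A) / det(I−A).
Column F of adj(I−A): (0.6700, 0.2700, 0.3425); det(I−A) = 0.33925.
m_F = (0.6700 + 0.2700 + 0.3425) / 0.33925 = 1.2825 / 0.33925 ≈ 3.780.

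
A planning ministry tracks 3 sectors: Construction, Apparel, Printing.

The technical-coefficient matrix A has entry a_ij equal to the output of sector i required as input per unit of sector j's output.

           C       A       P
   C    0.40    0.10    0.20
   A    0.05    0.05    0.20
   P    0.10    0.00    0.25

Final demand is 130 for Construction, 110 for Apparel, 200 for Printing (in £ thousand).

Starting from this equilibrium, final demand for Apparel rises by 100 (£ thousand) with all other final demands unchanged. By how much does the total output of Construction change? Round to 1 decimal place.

Δx_C = 18.6

I − A =
  [   0.60    -0.10    -0.20]
  [  -0.05     0.95    -0.20]
  [  -0.10     0.00     0.75]
Cofactors of I−A, C_ij = (−1)^(i+j)·(minor ij) (rows/columns in the sector order above):
  C_11 = (0.95)(0.75) − (-0.20)(0.00) = 0.7125
  C_12 = −[(-0.05)(0.75) − (-0.20)(-0.10)] = 0.0575
  C_13 = (-0.05)(0.00) − (0.95)(-0.10) = 0.0950
  C_21 = −[(-0.10)(0.75) − (-0.20)(0.00)] = 0.0750
  C_22 = (0.60)(0.75) − (-0.20)(-0.10) = 0.4300
  C_23 = −[(0.60)(0.00) − (-0.10)(-0.10)] = 0.0100
  C_31 = (-0.10)(-0.20) − (-0.20)(0.95) = 0.2100
  C_32 = −[(0.60)(-0.20) − (-0.20)(-0.05)] = 0.1300
  C_33 = (0.60)(0.95) − (-0.10)(-0.05) = 0.5650
det(I−A) = Σ_j (I−A)_1j·C_1j = (0.60)(0.7125) + (-0.10)(0.0575) + (-0.20)(0.0950) = 0.40275
adj(I−A) = Cᵀ =
  [ 0.7125   0.0750   0.2100]
  [ 0.0575   0.4300   0.1300]
  [ 0.0950   0.0100   0.5650]
(I − A)⁻¹ = adj(I−A) / det(I−A) ≈
  [   1.7691     0.1862     0.5214]
  [   0.1428     1.0677     0.3228]
  [   0.2359     0.0248     1.4029]
Δx = (I − A)⁻¹ Δd with Δd having +100 in the Apparel component and 0 elsewhere.
So Δx_C = L_CA · (+100), where L_CA = adj(I−A)_CA / det(I−A) = 0.0750 / 0.40275.
Δx_C = 0.0750 × (+100) / 0.40275 = 7.50 / 0.40275 ≈ 18.6.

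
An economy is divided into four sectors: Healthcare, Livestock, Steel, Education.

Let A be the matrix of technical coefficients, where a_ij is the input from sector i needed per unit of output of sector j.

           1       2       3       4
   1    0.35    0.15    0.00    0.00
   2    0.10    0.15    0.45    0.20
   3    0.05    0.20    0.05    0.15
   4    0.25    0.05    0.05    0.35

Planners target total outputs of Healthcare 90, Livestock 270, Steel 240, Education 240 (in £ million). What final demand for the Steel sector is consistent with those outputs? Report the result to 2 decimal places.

d_3 = 133.50

I − A =
  [   0.65    -0.15     0.00     0.00]
  [  -0.10     0.85    -0.45    -0.20]
  [  -0.05    -0.20     0.95    -0.15]
  [  -0.25    -0.05    -0.05     0.65]
d = (I − A) x:
  d_1 = (+0.65)·90 + (-0.15)·270 + (+0.00)·240 + (+0.00)·240 = 18.00
  d_2 = (-0.10)·90 + (+0.85)·270 + (-0.45)·240 + (-0.20)·240 = 64.50
  d_3 = (-0.05)·90 + (-0.20)·270 + (+0.95)·240 + (-0.15)·240 = 133.50
  d_4 = (-0.25)·90 + (-0.05)·270 + (-0.05)·240 + (+0.65)·240 = 108.00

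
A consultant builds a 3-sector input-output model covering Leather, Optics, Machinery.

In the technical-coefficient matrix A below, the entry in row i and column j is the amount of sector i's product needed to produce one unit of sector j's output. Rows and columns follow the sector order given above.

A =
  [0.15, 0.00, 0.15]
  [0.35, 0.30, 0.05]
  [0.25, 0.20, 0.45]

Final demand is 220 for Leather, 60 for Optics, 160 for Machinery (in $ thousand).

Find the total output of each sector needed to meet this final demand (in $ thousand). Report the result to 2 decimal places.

x_1 = 358.51, x_2 = 305.32, x_3 = 564.89

I − A =
  [   0.85     0.00    -0.15]
  [  -0.35     0.70    -0.05]
  [  -0.25    -0.20     0.55]
Cofactors of I−A, C_ij = (−1)^(i+j)·(minor ij) (rows/columns in the sector order above):
  C_11 = (0.70)(0.55) − (-0.05)(-0.20) = 0.3750
  C_12 = −[(-0.35)(0.55) − (-0.05)(-0.25)] = 0.2050
  C_13 = (-0.35)(-0.20) − (0.70)(-0.25) = 0.2450
  C_21 = −[(0.00)(0.55) − (-0.15)(-0.20)] = 0.0300
  C_22 = (0.85)(0.55) − (-0.15)(-0.25) = 0.4300
  C_23 = −[(0.85)(-0.20) − (0.00)(-0.25)] = 0.1700
  C_31 = (0.00)(-0.05) − (-0.15)(0.70) = 0.1050
  C_32 = −[(0.85)(-0.05) − (-0.15)(-0.35)] = 0.0950
  C_33 = (0.85)(0.70) − (0.00)(-0.35) = 0.5950
det(I−A) = Σ_j (I−A)_1j·C_1j = (0.85)(0.3750) + (0.00)(0.2050) + (-0.15)(0.2450) = 0.2820
adj(I−A) = Cᵀ =
  [ 0.3750   0.0300   0.1050]
  [ 0.2050   0.4300   0.0950]
  [ 0.2450   0.1700   0.5950]
(I − A)⁻¹ = adj(I−A) / det(I−A) ≈
  [   1.3298     0.1064     0.3723]
  [   0.7270     1.5248     0.3369]
  [   0.8688     0.6028     2.1099]
x = (I − A)⁻¹ d = adj(I−A)·d / det(I−A), with det(I−A) = 0.2820:
  x_1 = (0.3750·220 + 0.0300·60 + 0.1050·160) / 0.2820 = 101.10 / 0.2820 ≈ 358.51
  x_2 = (0.2050·220 + 0.4300·60 + 0.0950·160) / 0.2820 = 86.10 / 0.2820 ≈ 305.32
  x_3 = (0.2450·220 + 0.1700·60 + 0.5950·160) / 0.2820 = 159.30 / 0.2820 ≈ 564.89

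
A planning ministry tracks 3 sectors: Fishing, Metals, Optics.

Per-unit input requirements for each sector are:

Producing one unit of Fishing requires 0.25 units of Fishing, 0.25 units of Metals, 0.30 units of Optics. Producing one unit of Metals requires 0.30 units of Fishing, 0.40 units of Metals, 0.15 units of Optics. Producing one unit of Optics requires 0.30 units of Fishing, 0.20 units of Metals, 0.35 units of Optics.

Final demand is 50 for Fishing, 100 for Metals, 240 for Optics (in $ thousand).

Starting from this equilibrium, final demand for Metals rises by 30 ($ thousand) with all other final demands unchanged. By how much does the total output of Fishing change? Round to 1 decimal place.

Δx_F = 52.2

I − A =
  [   0.75    -0.30    -0.30]
  [  -0.25     0.60    -0.20]
  [  -0.30    -0.15     0.65]
Cofactors of I−A, C_ij = (−1)^(i+j)·(minor ij) (rows/columns in the sector order above):
  C_11 = (0.60)(0.65) − (-0.20)(-0.15) = 0.3600
  C_12 = −[(-0.25)(0.65) − (-0.20)(-0.30)] = 0.2225
  C_13 = (-0.25)(-0.15) − (0.60)(-0.30) = 0.2175
  C_21 = −[(-0.30)(0.65) − (-0.30)(-0.15)] = 0.2400
  C_22 = (0.75)(0.65) − (-0.30)(-0.30) = 0.3975
  C_23 = −[(0.75)(-0.15) − (-0.30)(-0.30)] = 0.2025
  C_31 = (-0.30)(-0.20) − (-0.30)(0.60) = 0.2400
  C_32 = −[(0.75)(-0.20) − (-0.30)(-0.25)] = 0.2250
  C_33 = (0.75)(0.60) − (-0.30)(-0.25) = 0.3750
det(I−A) = Σ_j (I−A)_1j·C_1j = (0.75)(0.3600) + (-0.30)(0.2225) + (-0.30)(0.2175) = 0.1380
adj(I−A) = Cᵀ =
  [ 0.3600   0.2400   0.2400]
  [ 0.2225   0.3975   0.2250]
  [ 0.2175   0.2025   0.3750]
(I − A)⁻¹ = adj(I−A) / det(I−A) ≈
  [   2.6087     1.7391     1.7391]
  [   1.6123     2.8804     1.6304]
  [   1.5761     1.4674     2.7174]
Δx = (I − A)⁻¹ Δd with Δd having +30 in the Metals component and 0 elsewhere.
So Δx_F = L_FM · (+30), where L_FM = adj(I−A)_FM / det(I−A) = 0.2400 / 0.1380.
Δx_F = 0.2400 × (+30) / 0.1380 = 7.20 / 0.1380 ≈ 52.2.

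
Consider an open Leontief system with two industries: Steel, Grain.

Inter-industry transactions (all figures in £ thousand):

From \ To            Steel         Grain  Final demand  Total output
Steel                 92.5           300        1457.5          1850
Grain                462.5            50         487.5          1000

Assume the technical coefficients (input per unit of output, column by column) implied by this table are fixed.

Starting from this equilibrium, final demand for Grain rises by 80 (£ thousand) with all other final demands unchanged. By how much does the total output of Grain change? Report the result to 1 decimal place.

Δx_2 = 91.8

Technical coefficients a_ij = z_ij / X_j:
  a_11 = 92.5/1850 = 0.05, a_21 = 462.5/1850 = 0.25
  a_12 = 300/1000 = 0.30, a_22 = 50/1000 = 0.05
I − A =
  [   0.95    -0.30]
  [  -0.25     0.95]
det(I−A) = (0.95)(0.95) − (-0.30)(-0.25) = 0.8275
adj(I−A) = [[0.95, 0.30], [0.25, 0.95]]
(I − A)⁻¹ = adj(I−A) / det(I−A) ≈
  [   1.1480     0.3625]
  [   0.3021     1.1480]
Δx = (I − A)⁻¹ Δd with Δd having +80 in the Grain component and 0 elsewhere.
So Δx_2 = L_22 · (+80), where L_22 = adj(I−A)_22 / det(I−A) = 0.95 / 0.8275.
Δx_2 = 0.95 × (+80) / 0.8275 = 76.00 / 0.8275 ≈ 91.8.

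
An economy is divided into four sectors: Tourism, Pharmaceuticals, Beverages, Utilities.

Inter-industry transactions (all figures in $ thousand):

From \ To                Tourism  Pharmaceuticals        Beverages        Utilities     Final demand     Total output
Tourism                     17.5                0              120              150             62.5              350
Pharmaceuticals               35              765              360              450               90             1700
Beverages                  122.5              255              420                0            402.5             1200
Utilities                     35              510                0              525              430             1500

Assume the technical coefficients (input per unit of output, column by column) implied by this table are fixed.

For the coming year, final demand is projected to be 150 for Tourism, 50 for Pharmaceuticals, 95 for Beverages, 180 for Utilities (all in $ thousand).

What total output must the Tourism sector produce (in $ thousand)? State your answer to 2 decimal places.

Technical coefficients a_ij = z_ij / X_j:
  a_11 = 17.5/350 = 0.05, a_21 = 35/350 = 0.10, a_31 = 122.5/350 = 0.35, a_41 = 35/350 = 0.10
  a_12 = 0/1700 = 0.00, a_22 = 765/1700 = 0.45, a_32 = 255/1700 = 0.15, a_42 = 510/1700 = 0.30
  a_13 = 120/1200 = 0.10, a_23 = 360/1200 = 0.30, a_33 = 420/1200 = 0.35, a_43 = 0/1200 = 0.00
  a_14 = 150/1500 = 0.10, a_24 = 450/1500 = 0.30, a_34 = 0/1500 = 0.00, a_44 = 525/1500 = 0.35
I − A =
  [   0.95     0.00    -0.10    -0.10]
  [  -0.10     0.55    -0.30    -0.30]
  [  -0.35    -0.15     0.65     0.00]
  [  -0.10    -0.30     0.00     0.65]
Compute the cofactors C_ij = (−1)^(i+j)·(3×3 minor ij) of I−A; the adjugate is their transpose:
adj(I−A) = Cᵀ =
  [ 0.144625   0.029250   0.035750   0.035750]
  [ 0.130000   0.372125   0.191750   0.191750]
  [ 0.107875   0.101625   0.245625   0.063500]
  [ 0.082250   0.176250   0.094000   0.276125]
det(I−A) = Σ_j (I−A)_1j·C_1j = (0.95)(0.144625) + (0.00)(0.130000) + (-0.10)(0.107875) + (-0.10)(0.082250) = 0.11838125
(I − A)⁻¹ = adj(I−A) / det(I−A) ≈
  [   1.2217     0.2471     0.3020     0.3020]
  [   1.0981     3.1434     1.6198     1.6198]
  [   0.9113     0.8585     2.0749     0.5364]
  [   0.6948     1.4888     0.7940     2.3325]
x = (I − A)⁻¹ d = adj(I−A)·d / det(I−A), with det(I−A) = 0.11838125:
  x_1 = (0.144625·150 + 0.029250·50 + 0.035750·95 + 0.035750·180) / 0.11838125 = 32.9875 / 0.11838125 ≈ 278.65
  x_2 = (0.130000·150 + 0.372125·50 + 0.191750·95 + 0.191750·180) / 0.11838125 = 90.8375 / 0.11838125 ≈ 767.33
  x_3 = (0.107875·150 + 0.101625·50 + 0.245625·95 + 0.063500·180) / 0.11838125 = 56.026875 / 0.11838125 ≈ 473.27
  x_4 = (0.082250·150 + 0.176250·50 + 0.094000·95 + 0.276125·180) / 0.11838125 = 79.7825 / 0.11838125 ≈ 673.95

x_1 = 278.65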